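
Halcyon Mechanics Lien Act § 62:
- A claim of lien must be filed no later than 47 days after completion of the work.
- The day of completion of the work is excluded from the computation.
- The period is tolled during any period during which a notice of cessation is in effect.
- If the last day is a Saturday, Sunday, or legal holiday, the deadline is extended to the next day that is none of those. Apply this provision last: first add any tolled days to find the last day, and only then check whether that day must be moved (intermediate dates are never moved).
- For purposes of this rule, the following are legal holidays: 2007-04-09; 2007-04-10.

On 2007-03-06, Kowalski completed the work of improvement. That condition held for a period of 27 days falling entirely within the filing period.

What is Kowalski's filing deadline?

May 21, 2007

47 days after 2007-03-06 is April 22, 2007.
Tolling adds 27 days: April 22, 2007 + 27 days = May 19, 2007.
May 19, 2007 is Saturday; May 20, 2007 is Sunday. The next qualifying day is May 21, 2007.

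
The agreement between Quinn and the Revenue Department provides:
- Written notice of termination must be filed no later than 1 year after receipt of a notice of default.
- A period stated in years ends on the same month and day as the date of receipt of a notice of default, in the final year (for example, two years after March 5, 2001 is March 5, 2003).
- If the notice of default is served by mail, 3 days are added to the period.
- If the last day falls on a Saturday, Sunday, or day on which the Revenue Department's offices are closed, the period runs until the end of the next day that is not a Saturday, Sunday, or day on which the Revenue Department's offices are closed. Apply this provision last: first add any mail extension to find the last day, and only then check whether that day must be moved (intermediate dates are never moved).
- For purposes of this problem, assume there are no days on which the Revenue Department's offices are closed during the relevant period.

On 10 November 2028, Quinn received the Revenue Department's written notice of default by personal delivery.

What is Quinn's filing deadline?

November 12, 2029

1 year after 10 November 2028 is November 10, 2029.
Service was not by mail, so no mail extension applies.
November 10, 2029 is Saturday; November 11, 2029 is Sunday. The next qualifying day is November 12, 2029.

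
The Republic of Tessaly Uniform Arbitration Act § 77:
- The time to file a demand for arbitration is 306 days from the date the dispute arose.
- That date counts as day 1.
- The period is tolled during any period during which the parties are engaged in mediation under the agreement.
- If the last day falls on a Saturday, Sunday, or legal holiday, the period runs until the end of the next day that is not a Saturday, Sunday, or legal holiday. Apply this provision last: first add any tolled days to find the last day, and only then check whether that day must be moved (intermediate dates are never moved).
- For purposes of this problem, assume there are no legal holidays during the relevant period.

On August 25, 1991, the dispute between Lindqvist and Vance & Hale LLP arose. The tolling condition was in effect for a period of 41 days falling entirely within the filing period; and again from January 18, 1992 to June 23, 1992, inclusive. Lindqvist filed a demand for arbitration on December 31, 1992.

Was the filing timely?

Counting August 25, 1991 as day 1, day 306 is June 25, 1992.
Tolling adds 41 days: June 25, 1992 + 41 days = August 5, 1992.
From January 18, 1992 through June 23, 1992 inclusive is 158 days; tolling adds 158 days: August 5, 1992 + 158 days = January 10, 1993.
January 10, 1993 is Sunday. The next qualifying day is January 11, 1993.
The deadline is January 11, 1993; the filing on December 31, 1992 is on or before that date.

Yes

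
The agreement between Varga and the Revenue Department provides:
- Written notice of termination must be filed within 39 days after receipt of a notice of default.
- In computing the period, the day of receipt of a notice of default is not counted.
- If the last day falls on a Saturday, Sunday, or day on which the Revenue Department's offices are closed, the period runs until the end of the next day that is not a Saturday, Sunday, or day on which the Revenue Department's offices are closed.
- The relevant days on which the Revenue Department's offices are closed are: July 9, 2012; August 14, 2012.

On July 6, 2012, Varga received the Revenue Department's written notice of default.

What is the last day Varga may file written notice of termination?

39 days after July 6, 2012 is August 14, 2012.
August 14, 2012 is a listed holiday. The next qualifying day is August 15, 2012.

August 15, 2012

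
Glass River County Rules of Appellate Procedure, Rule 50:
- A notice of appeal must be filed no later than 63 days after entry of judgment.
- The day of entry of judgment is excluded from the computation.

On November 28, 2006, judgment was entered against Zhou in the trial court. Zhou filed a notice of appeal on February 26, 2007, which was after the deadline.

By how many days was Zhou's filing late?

63 days after November 28, 2006 is January 30, 2007.
The deadline is January 30, 2007; from January 30, 2007 to February 26, 2007 is 27 days.

27 days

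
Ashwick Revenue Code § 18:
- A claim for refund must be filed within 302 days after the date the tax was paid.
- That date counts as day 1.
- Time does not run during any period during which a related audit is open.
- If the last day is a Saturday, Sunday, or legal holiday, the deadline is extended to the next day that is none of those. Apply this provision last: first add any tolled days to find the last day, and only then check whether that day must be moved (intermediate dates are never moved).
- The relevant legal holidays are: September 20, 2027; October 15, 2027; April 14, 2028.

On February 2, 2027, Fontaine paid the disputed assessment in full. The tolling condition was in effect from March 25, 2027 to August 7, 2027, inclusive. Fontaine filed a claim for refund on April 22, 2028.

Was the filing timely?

Counting February 2, 2027 as day 1, day 302 is November 30, 2027.
From March 25, 2027 through August 7, 2027 inclusive is 136 days; tolling adds 136 days: November 30, 2027 + 136 days = April 14, 2028.
April 14, 2028 is a listed holiday; April 15, 2028 is Saturday; April 16, 2028 is Sunday. The next qualifying day is April 17, 2028.
The deadline is April 17, 2028; the filing on April 22, 2028 is after that date.

No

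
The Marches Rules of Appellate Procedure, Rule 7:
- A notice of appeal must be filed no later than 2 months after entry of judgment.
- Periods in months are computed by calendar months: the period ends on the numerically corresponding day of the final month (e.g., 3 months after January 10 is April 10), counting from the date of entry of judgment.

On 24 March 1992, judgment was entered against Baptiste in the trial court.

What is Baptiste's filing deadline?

May 24, 1992

2 months after 24 March 1992 is May 24, 1992.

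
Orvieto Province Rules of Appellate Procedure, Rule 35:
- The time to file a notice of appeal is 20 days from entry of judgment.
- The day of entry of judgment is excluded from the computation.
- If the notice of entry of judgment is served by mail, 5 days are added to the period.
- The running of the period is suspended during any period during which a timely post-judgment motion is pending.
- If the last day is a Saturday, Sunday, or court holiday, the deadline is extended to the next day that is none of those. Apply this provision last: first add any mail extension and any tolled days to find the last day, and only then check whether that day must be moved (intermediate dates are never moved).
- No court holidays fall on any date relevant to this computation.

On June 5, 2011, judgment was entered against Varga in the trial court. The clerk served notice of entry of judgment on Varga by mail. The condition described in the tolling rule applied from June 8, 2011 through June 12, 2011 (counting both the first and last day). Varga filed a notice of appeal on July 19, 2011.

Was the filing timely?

20 days after June 5, 2011 is June 25, 2011.
Service was by mail, adding 5 days: June 25, 2011 + 5 days = June 30, 2011.
From June 8, 2011 through June 12, 2011 inclusive is 5 days; tolling adds 5 days: June 30, 2011 + 5 days = July 5, 2011.
July 5, 2011 is a Tuesday and not a court holiday, so no extension applies.
The deadline is July 5, 2011; the filing on July 19, 2011 is after that date.

No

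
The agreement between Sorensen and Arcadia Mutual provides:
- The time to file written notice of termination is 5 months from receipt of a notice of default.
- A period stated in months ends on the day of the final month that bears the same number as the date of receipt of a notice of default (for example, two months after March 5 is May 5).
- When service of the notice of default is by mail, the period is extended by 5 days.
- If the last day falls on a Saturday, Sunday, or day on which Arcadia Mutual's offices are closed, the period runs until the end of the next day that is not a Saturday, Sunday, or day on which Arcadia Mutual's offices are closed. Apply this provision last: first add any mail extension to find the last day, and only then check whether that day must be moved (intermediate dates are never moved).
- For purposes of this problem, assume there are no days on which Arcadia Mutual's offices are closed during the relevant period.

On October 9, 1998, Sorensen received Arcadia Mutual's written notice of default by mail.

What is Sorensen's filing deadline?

March 15, 1999

5 months after October 9, 1998 is March 9, 1999.
Service was by mail, adding 5 days: March 9, 1999 + 5 days = March 14, 1999.
March 14, 1999 is Sunday. The next qualifying day is March 15, 1999.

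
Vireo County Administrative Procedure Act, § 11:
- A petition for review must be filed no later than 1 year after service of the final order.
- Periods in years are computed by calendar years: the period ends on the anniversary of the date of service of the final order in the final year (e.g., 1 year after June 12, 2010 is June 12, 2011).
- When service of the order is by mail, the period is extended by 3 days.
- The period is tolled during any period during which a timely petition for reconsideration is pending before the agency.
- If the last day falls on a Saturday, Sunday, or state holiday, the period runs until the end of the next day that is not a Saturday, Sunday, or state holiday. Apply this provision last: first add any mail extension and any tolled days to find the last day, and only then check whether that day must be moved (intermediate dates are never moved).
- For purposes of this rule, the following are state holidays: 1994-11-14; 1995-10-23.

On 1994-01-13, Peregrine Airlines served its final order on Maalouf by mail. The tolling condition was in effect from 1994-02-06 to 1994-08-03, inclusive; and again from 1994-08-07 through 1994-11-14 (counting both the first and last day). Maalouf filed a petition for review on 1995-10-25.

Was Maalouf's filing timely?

1 year after 1994-01-13 is January 13, 1995.
Service was by mail, adding 3 days: January 13, 1995 + 3 days = January 16, 1995.
From February 6, 1994 through August 3, 1994 inclusive is 179 days; tolling adds 179 days: January 16, 1995 + 179 days = July 14, 1995.
From August 7, 1994 through November 14, 1994 inclusive is 100 days; tolling adds 100 days: July 14, 1995 + 100 days = October 22, 1995.
October 22, 1995 is Sunday; October 23, 1995 is a listed holiday. The next qualifying day is October 24, 1995.
The deadline is October 24, 1995; the filing on October 25, 1995 is after that date.

No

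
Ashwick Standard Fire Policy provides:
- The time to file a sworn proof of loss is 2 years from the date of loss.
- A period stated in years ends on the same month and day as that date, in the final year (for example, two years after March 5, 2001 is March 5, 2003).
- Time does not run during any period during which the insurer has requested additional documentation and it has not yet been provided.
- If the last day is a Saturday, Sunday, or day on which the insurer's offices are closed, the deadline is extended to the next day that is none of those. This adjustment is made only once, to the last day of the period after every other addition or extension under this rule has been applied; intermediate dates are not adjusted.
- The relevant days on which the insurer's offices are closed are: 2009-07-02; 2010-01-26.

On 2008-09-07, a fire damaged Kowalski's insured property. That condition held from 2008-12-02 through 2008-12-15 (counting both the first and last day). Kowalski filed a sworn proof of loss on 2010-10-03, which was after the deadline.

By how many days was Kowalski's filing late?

12 days

2 years after 2008-09-07 is September 7, 2010.
From December 2, 2008 through December 15, 2008 inclusive is 14 days; tolling adds 14 days: September 7, 2010 + 14 days = September 21, 2010.
September 21, 2010 is a Tuesday and not a day on which the insurer's offices are closed, so no extension applies.
The deadline is September 21, 2010; from September 21, 2010 to October 3, 2010 is 12 days.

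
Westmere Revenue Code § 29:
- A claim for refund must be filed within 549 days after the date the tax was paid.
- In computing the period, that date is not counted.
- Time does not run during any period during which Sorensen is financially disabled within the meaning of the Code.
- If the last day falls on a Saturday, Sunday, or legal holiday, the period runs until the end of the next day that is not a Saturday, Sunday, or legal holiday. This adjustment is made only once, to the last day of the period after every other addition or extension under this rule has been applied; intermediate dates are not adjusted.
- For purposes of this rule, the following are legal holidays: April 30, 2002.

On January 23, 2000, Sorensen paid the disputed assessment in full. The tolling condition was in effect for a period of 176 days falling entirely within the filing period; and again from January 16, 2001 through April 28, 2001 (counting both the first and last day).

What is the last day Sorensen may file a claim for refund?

549 days after January 23, 2000 is July 25, 2001.
Tolling adds 176 days: July 25, 2001 + 176 days = January 17, 2002.
From January 16, 2001 through April 28, 2001 inclusive is 103 days; tolling adds 103 days: January 17, 2002 + 103 days = April 30, 2002.
April 30, 2002 is a listed holiday. The next qualifying day is May 1, 2002.

May 1, 2002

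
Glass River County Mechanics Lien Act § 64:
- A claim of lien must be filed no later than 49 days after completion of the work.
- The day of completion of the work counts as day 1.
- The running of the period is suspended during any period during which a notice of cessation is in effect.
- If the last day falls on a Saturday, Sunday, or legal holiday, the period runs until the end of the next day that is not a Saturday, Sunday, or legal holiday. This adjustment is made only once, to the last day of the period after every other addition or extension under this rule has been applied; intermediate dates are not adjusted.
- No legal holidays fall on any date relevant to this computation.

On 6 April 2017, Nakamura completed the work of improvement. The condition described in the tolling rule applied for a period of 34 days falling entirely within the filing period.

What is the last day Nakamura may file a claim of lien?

June 27, 2017

Counting 6 April 2017 as day 1, day 49 is May 24, 2017.
Tolling adds 34 days: May 24, 2017 + 34 days = June 27, 2017.
June 27, 2017 is a Tuesday and not a legal holiday, so no extension applies.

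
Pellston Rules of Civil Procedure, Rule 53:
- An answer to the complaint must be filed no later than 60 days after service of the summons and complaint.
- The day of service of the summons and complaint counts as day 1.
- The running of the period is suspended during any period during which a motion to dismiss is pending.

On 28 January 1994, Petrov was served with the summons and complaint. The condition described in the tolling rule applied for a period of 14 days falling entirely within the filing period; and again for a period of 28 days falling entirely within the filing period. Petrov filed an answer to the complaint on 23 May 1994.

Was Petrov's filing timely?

No

Counting 28 January 1994 as day 1, day 60 is March 28, 1994.
Tolling adds 14 days: March 28, 1994 + 14 days = April 11, 1994.
Tolling adds 28 days: April 11, 1994 + 28 days = May 9, 1994.
The deadline is May 9, 1994; the filing on May 23, 1994 is after that date.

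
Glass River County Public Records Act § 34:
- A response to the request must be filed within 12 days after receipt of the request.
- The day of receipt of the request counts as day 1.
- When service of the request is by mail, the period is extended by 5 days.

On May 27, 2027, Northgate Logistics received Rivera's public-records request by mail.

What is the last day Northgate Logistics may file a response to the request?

June 12, 2027

Counting May 27, 2027 as day 1, day 12 is June 7, 2027.
Service was by mail, adding 5 days: June 7, 2027 + 5 days = June 12, 2027.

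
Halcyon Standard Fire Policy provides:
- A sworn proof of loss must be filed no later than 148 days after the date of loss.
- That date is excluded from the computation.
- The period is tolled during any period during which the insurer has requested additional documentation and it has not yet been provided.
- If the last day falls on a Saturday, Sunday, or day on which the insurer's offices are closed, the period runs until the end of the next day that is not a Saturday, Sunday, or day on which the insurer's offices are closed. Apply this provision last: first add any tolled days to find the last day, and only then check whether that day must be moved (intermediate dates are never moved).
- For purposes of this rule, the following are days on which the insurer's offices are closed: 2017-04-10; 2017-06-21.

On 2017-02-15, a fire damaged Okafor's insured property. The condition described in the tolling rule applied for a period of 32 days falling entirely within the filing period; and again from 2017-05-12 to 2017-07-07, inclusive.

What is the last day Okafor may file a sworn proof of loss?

148 days after 2017-02-15 is July 13, 2017.
Tolling adds 32 days: July 13, 2017 + 32 days = August 14, 2017.
From May 12, 2017 through July 7, 2017 inclusive is 57 days; tolling adds 57 days: August 14, 2017 + 57 days = October 10, 2017.
October 10, 2017 is a Tuesday and not a day on which the insurer's offices are closed, so no extension applies.

October 10, 2017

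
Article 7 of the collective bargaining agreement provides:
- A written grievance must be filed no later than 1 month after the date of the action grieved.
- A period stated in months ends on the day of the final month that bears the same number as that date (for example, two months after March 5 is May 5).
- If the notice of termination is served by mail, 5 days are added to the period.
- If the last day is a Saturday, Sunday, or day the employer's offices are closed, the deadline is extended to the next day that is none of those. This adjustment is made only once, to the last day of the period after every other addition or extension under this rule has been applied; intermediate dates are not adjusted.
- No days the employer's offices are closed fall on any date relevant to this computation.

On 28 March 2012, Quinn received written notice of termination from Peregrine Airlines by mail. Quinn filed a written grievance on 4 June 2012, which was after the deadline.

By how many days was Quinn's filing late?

32 days

1 month after 28 March 2012 is April 28, 2012.
Service was by mail, adding 5 days: April 28, 2012 + 5 days = May 3, 2012.
May 3, 2012 is a Thursday and not a day the employer's offices are closed, so no extension applies.
The deadline is May 3, 2012; from May 3, 2012 to June 4, 2012 is 32 days.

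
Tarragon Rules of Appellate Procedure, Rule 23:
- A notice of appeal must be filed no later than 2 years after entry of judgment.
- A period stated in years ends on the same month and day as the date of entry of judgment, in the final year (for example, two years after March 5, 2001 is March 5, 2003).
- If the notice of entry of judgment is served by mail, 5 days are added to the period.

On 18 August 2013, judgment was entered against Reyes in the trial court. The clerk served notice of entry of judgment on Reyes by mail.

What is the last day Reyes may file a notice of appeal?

2 years after 18 August 2013 is August 18, 2015.
Service was by mail, adding 5 days: August 18, 2015 + 5 days = August 23, 2015.

August 23, 2015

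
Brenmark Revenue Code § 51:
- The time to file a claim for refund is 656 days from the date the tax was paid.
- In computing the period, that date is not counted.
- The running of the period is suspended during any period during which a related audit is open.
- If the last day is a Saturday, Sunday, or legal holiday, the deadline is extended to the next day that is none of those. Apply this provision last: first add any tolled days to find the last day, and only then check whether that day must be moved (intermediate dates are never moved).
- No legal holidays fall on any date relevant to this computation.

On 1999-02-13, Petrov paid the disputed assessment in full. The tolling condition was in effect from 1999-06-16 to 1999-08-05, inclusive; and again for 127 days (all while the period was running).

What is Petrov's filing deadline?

656 days after 1999-02-13 is November 30, 2000.
From June 16, 1999 through August 5, 1999 inclusive is 51 days; tolling adds 51 days: November 30, 2000 + 51 days = January 20, 2001.
Tolling adds 127 days: January 20, 2001 + 127 days = May 27, 2001.
May 27, 2001 is Sunday. The next qualifying day is May 28, 2001.

May 28, 2001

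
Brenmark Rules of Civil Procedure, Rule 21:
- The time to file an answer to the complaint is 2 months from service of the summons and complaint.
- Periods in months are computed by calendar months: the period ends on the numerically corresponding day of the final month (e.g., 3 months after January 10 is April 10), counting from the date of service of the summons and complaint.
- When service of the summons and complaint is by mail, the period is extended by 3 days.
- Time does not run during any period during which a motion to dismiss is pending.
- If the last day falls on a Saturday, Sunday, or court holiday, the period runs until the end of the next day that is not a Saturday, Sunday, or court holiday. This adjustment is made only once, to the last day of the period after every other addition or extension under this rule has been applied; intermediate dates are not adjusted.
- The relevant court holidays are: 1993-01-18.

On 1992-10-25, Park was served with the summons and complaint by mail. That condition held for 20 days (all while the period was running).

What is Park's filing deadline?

2 months after 1992-10-25 is December 25, 1992.
Service was by mail, adding 3 days: December 25, 1992 + 3 days = December 28, 1992.
Tolling adds 20 days: December 28, 1992 + 20 days = January 17, 1993.
January 17, 1993 is Sunday; January 18, 1993 is a listed holiday. The next qualifying day is January 19, 1993.

January 19, 1993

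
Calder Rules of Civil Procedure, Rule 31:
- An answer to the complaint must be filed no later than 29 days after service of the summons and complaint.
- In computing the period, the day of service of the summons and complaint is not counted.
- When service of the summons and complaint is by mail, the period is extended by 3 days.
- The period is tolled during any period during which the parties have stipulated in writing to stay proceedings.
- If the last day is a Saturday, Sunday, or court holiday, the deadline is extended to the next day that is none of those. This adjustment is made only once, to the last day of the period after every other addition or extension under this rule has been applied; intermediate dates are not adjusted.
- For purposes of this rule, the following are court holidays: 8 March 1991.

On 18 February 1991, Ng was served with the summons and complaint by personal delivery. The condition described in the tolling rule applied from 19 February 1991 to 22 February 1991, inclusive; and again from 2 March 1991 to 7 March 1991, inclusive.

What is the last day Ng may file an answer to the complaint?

29 days after 18 February 1991 is March 19, 1991.
Service was not by mail, so no mail extension applies.
From February 19, 1991 through February 22, 1991 inclusive is 4 days; tolling adds 4 days: March 19, 1991 + 4 days = March 23, 1991.
From March 2, 1991 through March 7, 1991 inclusive is 6 days; tolling adds 6 days: March 23, 1991 + 6 days = March 29, 1991.
March 29, 1991 is a Friday and not a court holiday, so no extension applies.

March 29, 1991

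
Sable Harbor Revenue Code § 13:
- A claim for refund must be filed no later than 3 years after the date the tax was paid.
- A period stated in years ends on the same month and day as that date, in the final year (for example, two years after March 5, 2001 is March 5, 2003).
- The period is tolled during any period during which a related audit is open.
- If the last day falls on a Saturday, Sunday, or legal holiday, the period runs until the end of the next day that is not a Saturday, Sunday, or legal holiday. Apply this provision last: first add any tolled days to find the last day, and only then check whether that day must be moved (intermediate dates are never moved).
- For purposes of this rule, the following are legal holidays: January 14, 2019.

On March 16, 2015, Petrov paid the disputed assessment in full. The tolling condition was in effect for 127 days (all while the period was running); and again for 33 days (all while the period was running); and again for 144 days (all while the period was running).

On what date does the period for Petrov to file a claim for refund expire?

January 15, 2019

3 years after March 16, 2015 is March 16, 2018.
Tolling adds 127 days: March 16, 2018 + 127 days = July 21, 2018.
Tolling adds 33 days: July 21, 2018 + 33 days = August 23, 2018.
Tolling adds 144 days: August 23, 2018 + 144 days = January 14, 2019.
January 14, 2019 is a listed holiday. The next qualifying day is January 15, 2019.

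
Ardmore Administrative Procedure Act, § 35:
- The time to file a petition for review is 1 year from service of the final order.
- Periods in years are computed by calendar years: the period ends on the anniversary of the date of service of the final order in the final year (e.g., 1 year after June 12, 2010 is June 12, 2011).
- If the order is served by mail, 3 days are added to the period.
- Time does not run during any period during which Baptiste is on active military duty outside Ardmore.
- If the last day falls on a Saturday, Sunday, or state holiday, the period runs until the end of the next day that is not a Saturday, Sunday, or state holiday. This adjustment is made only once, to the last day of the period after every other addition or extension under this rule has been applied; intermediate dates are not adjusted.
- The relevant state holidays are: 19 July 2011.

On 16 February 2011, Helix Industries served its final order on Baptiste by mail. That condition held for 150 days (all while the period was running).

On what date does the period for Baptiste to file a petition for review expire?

July 18, 2012

1 year after 16 February 2011 is February 16, 2012.
Service was by mail, adding 3 days: February 16, 2012 + 3 days = February 19, 2012.
Tolling adds 150 days: February 19, 2012 + 150 days = July 18, 2012.
July 18, 2012 is a Wednesday and not a state holiday, so no extension applies.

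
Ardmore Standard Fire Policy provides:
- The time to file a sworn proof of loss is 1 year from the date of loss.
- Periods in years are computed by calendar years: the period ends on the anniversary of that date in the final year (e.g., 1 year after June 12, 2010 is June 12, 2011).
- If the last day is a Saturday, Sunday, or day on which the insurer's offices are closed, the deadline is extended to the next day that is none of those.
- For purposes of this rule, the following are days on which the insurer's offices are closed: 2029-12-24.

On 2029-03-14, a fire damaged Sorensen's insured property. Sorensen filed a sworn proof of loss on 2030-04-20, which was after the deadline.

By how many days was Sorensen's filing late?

1 year after 2029-03-14 is March 14, 2030.
March 14, 2030 is a Thursday and not a day on which the insurer's offices are closed, so no extension applies.
The deadline is March 14, 2030; from March 14, 2030 to April 20, 2030 is 37 days.

37 days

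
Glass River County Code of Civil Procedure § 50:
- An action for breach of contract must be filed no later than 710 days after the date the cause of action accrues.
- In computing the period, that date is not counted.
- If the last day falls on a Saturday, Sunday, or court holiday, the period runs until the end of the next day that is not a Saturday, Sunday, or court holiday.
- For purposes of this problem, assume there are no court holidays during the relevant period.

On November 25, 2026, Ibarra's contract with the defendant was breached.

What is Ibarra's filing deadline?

November 6, 2028

710 days after November 25, 2026 is November 4, 2028.
November 4, 2028 is Saturday; November 5, 2028 is Sunday. The next qualifying day is November 6, 2028.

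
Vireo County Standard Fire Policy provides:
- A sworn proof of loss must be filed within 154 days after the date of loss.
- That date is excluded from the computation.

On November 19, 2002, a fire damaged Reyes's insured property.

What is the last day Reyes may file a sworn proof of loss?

April 22, 2003

154 days after November 19, 2002 is April 22, 2003.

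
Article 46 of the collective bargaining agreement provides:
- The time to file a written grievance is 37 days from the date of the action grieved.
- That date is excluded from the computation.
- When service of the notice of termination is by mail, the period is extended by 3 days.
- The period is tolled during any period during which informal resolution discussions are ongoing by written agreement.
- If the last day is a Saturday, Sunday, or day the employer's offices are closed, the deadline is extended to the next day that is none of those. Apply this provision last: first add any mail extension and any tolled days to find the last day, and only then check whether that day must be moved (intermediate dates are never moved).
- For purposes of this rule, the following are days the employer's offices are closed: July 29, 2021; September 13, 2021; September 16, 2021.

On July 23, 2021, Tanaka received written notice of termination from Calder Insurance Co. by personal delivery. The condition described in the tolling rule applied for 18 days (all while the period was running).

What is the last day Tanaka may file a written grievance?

37 days after July 23, 2021 is August 29, 2021.
Service was not by mail, so no mail extension applies.
Tolling adds 18 days: August 29, 2021 + 18 days = September 16, 2021.
September 16, 2021 is a listed holiday. The next qualifying day is September 17, 2021.

September 17, 2021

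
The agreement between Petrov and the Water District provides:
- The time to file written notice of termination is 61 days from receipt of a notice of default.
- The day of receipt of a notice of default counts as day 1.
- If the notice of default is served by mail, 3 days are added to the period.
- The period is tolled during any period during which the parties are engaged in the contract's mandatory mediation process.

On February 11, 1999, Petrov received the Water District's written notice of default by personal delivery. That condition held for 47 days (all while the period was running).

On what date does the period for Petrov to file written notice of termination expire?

May 29, 1999

Counting February 11, 1999 as day 1, day 61 is April 12, 1999.
Service was not by mail, so no mail extension applies.
Tolling adds 47 days: April 12, 1999 + 47 days = May 29, 1999.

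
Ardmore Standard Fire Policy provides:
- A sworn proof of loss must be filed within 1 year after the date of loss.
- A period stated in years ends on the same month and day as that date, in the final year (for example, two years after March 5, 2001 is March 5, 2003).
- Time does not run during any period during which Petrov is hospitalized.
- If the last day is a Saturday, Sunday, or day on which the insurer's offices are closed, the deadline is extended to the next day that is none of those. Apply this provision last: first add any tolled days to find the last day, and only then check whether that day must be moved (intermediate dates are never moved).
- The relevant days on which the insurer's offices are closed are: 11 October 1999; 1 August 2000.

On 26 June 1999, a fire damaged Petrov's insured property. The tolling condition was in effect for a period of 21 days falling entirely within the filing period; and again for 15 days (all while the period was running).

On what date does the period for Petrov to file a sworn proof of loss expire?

1 year after 26 June 1999 is June 26, 2000.
Tolling adds 21 days: June 26, 2000 + 21 days = July 17, 2000.
Tolling adds 15 days: July 17, 2000 + 15 days = August 1, 2000.
August 1, 2000 is a listed holiday. The next qualifying day is August 2, 2000.

August 2, 2000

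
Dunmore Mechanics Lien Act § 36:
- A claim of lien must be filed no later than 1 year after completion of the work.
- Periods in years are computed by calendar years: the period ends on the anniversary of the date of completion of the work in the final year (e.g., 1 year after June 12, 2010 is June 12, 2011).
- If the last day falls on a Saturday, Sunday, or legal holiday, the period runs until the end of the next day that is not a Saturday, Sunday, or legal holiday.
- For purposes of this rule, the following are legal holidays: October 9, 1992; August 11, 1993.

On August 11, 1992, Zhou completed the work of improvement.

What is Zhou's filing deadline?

August 12, 1993

1 year after August 11, 1992 is August 11, 1993.
August 11, 1993 is a listed holiday. The next qualifying day is August 12, 1993.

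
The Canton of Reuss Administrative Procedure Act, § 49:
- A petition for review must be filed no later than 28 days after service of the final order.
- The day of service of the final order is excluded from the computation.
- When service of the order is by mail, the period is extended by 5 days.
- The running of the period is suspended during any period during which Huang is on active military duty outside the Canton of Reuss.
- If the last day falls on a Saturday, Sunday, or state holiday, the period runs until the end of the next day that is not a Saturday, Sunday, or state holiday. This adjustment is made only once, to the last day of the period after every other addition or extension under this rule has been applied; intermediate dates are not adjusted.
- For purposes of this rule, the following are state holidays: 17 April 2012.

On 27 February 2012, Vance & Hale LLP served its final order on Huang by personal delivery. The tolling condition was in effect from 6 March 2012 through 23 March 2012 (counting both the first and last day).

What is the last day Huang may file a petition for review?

April 13, 2012

28 days after 27 February 2012 is March 26, 2012.
Service was not by mail, so no mail extension applies.
From March 6, 2012 through March 23, 2012 inclusive is 18 days; tolling adds 18 days: March 26, 2012 + 18 days = April 13, 2012.
April 13, 2012 is a Friday and not a state holiday, so no extension applies.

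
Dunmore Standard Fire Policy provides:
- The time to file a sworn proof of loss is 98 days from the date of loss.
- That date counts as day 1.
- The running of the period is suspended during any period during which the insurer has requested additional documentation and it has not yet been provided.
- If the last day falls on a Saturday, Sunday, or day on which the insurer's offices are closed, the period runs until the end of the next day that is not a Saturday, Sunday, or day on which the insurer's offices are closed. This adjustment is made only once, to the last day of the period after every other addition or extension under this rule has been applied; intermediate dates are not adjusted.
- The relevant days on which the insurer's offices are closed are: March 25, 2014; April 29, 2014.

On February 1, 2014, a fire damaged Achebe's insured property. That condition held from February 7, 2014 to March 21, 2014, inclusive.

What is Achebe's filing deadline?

Counting February 1, 2014 as day 1, day 98 is May 9, 2014.
From February 7, 2014 through March 21, 2014 inclusive is 43 days; tolling adds 43 days: May 9, 2014 + 43 days = June 21, 2014.
June 21, 2014 is Saturday; June 22, 2014 is Sunday. The next qualifying day is June 23, 2014.

June 23, 2014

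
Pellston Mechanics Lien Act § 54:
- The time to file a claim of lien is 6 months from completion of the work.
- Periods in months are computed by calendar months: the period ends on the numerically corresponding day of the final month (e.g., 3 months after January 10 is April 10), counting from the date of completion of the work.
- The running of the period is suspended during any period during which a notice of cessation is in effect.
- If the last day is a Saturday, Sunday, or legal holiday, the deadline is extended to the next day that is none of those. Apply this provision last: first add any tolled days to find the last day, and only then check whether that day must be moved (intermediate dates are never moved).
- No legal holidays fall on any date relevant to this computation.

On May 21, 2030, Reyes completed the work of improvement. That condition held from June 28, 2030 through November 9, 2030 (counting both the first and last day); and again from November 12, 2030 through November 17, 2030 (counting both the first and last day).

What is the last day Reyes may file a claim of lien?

April 11, 2031

6 months after May 21, 2030 is November 21, 2030.
From June 28, 2030 through November 9, 2030 inclusive is 135 days; tolling adds 135 days: November 21, 2030 + 135 days = April 5, 2031.
From November 12, 2030 through November 17, 2030 inclusive is 6 days; tolling adds 6 days: April 5, 2031 + 6 days = April 11, 2031.
April 11, 2031 is a Friday and not a legal holiday, so no extension applies.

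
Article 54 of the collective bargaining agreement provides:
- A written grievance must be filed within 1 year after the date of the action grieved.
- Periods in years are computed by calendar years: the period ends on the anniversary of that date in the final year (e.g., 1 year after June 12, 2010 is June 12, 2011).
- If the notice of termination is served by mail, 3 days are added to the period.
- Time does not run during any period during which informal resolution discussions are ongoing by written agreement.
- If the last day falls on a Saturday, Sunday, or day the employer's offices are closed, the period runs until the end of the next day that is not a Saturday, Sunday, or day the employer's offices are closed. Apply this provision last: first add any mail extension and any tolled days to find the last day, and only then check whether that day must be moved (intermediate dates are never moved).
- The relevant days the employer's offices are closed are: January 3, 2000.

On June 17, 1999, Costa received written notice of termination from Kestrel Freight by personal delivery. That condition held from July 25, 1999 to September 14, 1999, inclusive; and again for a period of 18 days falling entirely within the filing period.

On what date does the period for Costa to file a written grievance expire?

August 28, 2000

1 year after June 17, 1999 is June 17, 2000.
Service was not by mail, so no mail extension applies.
From July 25, 1999 through September 14, 1999 inclusive is 52 days; tolling adds 52 days: June 17, 2000 + 52 days = August 8, 2000.
Tolling adds 18 days: August 8, 2000 + 18 days = August 26, 2000.
August 26, 2000 is Saturday; August 27, 2000 is Sunday. The next qualifying day is August 28, 2000.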